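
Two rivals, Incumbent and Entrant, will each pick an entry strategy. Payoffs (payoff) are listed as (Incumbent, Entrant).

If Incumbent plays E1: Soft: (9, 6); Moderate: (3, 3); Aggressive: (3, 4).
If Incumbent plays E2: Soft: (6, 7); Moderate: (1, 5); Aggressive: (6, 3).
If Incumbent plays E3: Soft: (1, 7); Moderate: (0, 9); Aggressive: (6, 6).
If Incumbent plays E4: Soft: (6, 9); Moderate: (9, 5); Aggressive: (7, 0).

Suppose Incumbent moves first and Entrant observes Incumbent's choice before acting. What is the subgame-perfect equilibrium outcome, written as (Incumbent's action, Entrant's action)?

Work backward from Entrant's decision.
- E1: BR = Soft, leader payoff 9.
- E2: BR = Soft, leader payoff 6.
- E3: BR = Moderate, leader payoff 0.
- E4: BR = Soft, leader payoff 6.
Among 9, 6, 0, 6, the best is 9 at E1. Subgame-perfect outcome: (E1, Soft) with payoffs (9, 6).

(E1, Soft)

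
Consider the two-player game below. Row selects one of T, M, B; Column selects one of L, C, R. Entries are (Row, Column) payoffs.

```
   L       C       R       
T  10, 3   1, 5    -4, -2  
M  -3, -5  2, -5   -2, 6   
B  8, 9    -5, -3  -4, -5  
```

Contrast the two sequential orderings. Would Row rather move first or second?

If Row leads: Column's best replies are T→C, M→R, B→L; Row's induced payoffs 1, -2, 8; outcome (B, L), payoffs (8, 9).
If Column leads: Row's best replies are L→T, C→M, R→M; Column's induced payoffs 3, -5, 6; outcome (M, R), payoffs (-2, 6).
Row gets 8 moving first and -2 moving second, so Row prefers to move first.

first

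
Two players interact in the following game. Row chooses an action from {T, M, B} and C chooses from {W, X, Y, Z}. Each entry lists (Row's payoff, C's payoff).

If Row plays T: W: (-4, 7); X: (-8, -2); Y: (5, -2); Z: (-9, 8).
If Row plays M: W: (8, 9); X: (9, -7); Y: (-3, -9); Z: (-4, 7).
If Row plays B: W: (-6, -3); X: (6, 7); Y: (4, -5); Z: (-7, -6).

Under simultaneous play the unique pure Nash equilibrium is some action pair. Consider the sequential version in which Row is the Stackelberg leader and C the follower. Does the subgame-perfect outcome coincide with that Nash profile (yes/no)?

yes

C best-responds to each possible Row move:
- T → C plays Z (best of 7, -2, -2, 8); Row gets -9.
- M → C plays W (best of 9, -7, -9, 7); Row gets 8.
- B → C plays X (best of -3, 7, -5, -6); Row gets 6.
Maximizing over -9, 8, 6, Row chooses M. Subgame-perfect outcome: (M, W) with payoffs (8, 9).
For the simultaneous game, intersect best replies.
Row's best replies: W→M; X→M; Y→T; Z→M.
C's best replies: T→Z; M→W; B→X.
Only (M, W) has each player best-responding; Nash payoffs (8, 9).
Sequential outcome (M, W) coincides with the Nash profile (M, W).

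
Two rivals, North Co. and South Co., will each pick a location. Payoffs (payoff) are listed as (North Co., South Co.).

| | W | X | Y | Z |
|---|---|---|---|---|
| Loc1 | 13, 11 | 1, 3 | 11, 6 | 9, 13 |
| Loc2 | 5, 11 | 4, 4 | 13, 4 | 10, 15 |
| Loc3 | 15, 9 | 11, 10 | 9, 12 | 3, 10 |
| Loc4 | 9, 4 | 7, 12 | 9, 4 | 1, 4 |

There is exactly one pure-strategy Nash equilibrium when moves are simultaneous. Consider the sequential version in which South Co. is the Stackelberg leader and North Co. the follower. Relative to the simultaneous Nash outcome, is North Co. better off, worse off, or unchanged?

unchanged

Solve by backward induction (South Co. leads).
- W → North Co. plays Loc3 (best of 13, 5, 15, 9); South Co. gets 9.
- X → North Co. plays Loc3 (best of 1, 4, 11, 7); South Co. gets 10.
- Y → North Co. plays Loc2 (best of 11, 13, 9, 9); South Co. gets 4.
- Z → North Co. plays Loc2 (best of 9, 10, 3, 1); South Co. gets 15.
Maximizing over 9, 10, 4, 15, South Co. chooses Z. Subgame-perfect outcome: (Loc2, Z) with payoffs (10, 15).
For the simultaneous game, intersect best replies.
North Co.'s best replies: W→Loc3; X→Loc3; Y→Loc2; Z→Loc2.
South Co.'s best replies: Loc1→Z; Loc2→Z; Loc3→Y; Loc4→X.
Only (Loc2, Z) has each player best-responding; Nash payoffs (10, 15).
North Co. earns 10 sequentially versus 10 at the Nash outcome: unchanged.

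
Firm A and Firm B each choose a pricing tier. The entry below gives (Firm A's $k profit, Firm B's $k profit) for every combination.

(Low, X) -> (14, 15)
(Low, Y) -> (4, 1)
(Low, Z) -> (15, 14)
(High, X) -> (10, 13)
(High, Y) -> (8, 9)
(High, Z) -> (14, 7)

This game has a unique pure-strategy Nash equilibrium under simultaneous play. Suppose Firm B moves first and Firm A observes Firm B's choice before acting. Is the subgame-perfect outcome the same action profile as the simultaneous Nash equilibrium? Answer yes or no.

yes

Work backward from Firm A's decision.
- X → Firm A plays Low (best of 14, 10); Firm B gets 15.
- Y → Firm A plays High (best of 4, 8); Firm B gets 9.
- Z → Firm A plays Low (best of 15, 14); Firm B gets 14.
Maximizing over 15, 9, 14, Firm B chooses X. Subgame-perfect outcome: (Low, X) with payoffs (14, 15).
Under simultaneous play:
Firm A's best replies: X→Low; Y→High; Z→Low.
Firm B's best replies: Low→X; High→X.
The unique mutual best reply is (Low, X), giving (14, 15).
Sequential outcome (Low, X) coincides with the Nash profile (Low, X).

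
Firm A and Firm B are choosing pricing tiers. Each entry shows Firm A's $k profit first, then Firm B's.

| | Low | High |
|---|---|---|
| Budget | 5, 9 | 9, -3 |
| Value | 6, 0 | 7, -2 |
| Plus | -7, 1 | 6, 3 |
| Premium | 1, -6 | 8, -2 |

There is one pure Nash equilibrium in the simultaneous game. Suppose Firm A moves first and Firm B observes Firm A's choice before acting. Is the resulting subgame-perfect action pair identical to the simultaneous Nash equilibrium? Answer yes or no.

no

Solve by backward induction (Firm A leads).
- Budget: BR = Low, leader payoff 5.
- Value: BR = Low, leader payoff 6.
- Plus: BR = High, leader payoff 6.
- Premium: BR = High, leader payoff 8.
Firm A's induced payoffs are 5, 6, 6, 8, so Firm A commits to Premium. Subgame-perfect outcome: (Premium, High) with payoffs (8, -2).
Now find the simultaneous Nash equilibrium.
Firm A's best replies: Low→Value; High→Budget.
Firm B's best replies: Budget→Low; Value→Low; Plus→High; Premium→High.
Only (Value, Low) has each player best-responding; Nash payoffs (6, 0).
Sequential outcome (Premium, High) differs from the Nash profile (Value, Low).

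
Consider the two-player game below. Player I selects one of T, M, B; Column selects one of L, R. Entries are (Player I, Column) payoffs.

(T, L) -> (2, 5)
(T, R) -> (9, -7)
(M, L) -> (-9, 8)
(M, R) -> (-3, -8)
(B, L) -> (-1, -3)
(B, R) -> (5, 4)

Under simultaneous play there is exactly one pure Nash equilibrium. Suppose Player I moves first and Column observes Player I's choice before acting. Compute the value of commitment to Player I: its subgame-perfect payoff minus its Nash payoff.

Work backward from Column's decision.
- T → Column plays L (best of 5, -7); Player I gets 2.
- M → Column plays L (best of 8, -8); Player I gets -9.
- B → Column plays R (best of -3, 4); Player I gets 5.
Among 2, -9, 5, the best is 5 at B. Subgame-perfect outcome: (B, R) with payoffs (5, 4).
Under simultaneous play:
Player I's best replies: L→T; R→T.
Column's best replies: T→L; M→L; B→R.
The unique mutual best reply is (T, L), giving (2, 5).
Player I's commitment gain: 5 − 2 = 3.

3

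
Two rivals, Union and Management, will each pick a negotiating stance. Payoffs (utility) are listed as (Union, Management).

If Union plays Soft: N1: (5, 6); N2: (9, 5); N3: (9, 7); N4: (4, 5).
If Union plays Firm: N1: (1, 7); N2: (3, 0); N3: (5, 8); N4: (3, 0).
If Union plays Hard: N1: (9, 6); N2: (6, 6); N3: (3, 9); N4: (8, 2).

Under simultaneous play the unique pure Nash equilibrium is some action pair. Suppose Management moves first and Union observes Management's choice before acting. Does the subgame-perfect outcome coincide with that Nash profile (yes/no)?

Union best-responds to each possible Management move:
- N1 → Union plays Hard (best of 5, 1, 9); Management gets 6.
- N2 → Union plays Soft (best of 9, 3, 6); Management gets 5.
- N3 → Union plays Soft (best of 9, 5, 3); Management gets 7.
- N4 → Union plays Hard (best of 4, 3, 8); Management gets 2.
Among 6, 5, 7, 2, the best is 7 at N3. Subgame-perfect outcome: (Soft, N3) with payoffs (9, 7).
Under simultaneous play:
Union's best replies: N1→Hard; N2→Soft; N3→Soft; N4→Hard.
Management's best replies: Soft→N3; Firm→N3; Hard→N3.
Only (Soft, N3) has each player best-responding; Nash payoffs (9, 7).
Sequential outcome (Soft, N3) coincides with the Nash profile (Soft, N3).

yes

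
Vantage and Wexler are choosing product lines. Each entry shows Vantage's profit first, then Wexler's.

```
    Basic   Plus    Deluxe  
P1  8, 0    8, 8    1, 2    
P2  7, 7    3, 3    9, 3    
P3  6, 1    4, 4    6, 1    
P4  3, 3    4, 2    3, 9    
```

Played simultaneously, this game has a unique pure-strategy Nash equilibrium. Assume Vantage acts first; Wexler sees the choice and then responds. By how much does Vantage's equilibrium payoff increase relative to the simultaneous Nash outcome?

Backward induction with Vantage moving first.
- P1: BR = Plus, leader payoff 8.
- P2: BR = Basic, leader payoff 7.
- P3: BR = Plus, leader payoff 4.
- P4: BR = Deluxe, leader payoff 3.
Maximizing over 8, 7, 4, 3, Vantage chooses P1. Subgame-perfect outcome: (P1, Plus) with payoffs (8, 8).
Under simultaneous play:
Vantage's best replies: Basic→P1; Plus→P1; Deluxe→P2.
Wexler's best replies: P1→Plus; P2→Basic; P3→Plus; P4→Deluxe.
The unique mutual best reply is (P1, Plus), giving (8, 8).
Vantage's commitment gain: 8 − 8 = 0.

0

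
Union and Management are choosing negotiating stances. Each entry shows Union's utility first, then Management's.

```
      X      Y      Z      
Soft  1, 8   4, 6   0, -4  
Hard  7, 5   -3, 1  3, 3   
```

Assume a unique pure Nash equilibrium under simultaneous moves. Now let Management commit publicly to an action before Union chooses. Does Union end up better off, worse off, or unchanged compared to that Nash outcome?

worse off

Union best-responds to each possible Management move:
- X: BR = Hard, leader payoff 5.
- Y: BR = Soft, leader payoff 6.
- Z: BR = Hard, leader payoff 3.
Maximizing over 5, 6, 3, Management chooses Y. Subgame-perfect outcome: (Soft, Y) with payoffs (4, 6).
Now find the simultaneous Nash equilibrium.
Union's best replies: X→Hard; Y→Soft; Z→Hard.
Management's best replies: Soft→X; Hard→X.
The unique mutual best reply is (Hard, X), giving (7, 5).
Union earns 4 sequentially versus 7 at the Nash outcome: worse off.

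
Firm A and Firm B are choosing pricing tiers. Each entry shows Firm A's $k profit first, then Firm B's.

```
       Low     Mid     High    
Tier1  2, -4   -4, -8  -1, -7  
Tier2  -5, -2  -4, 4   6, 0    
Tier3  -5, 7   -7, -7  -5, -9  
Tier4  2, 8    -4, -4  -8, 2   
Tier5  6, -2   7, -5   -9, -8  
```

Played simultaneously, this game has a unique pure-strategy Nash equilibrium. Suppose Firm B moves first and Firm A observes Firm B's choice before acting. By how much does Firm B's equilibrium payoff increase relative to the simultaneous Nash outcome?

2

Solve by backward induction (Firm B leads).
- Low → Firm A plays Tier5 (best of 2, -5, -5, 2, 6); Firm B gets -2.
- Mid → Firm A plays Tier5 (best of -4, -4, -7, -4, 7); Firm B gets -5.
- High → Firm A plays Tier2 (best of -1, 6, -5, -8, -9); Firm B gets 0.
Firm B's induced payoffs are -2, -5, 0, so Firm B commits to High. Subgame-perfect outcome: (Tier2, High) with payoffs (6, 0).
For the simultaneous game, intersect best replies.
Firm A's best replies: Low→Tier5; Mid→Tier5; High→Tier2.
Firm B's best replies: Tier1→Low; Tier2→Mid; Tier3→Low; Tier4→Low; Tier5→Low.
Only (Tier5, Low) has each player best-responding; Nash payoffs (6, -2).
Firm B's commitment gain: 0 − -2 = 2.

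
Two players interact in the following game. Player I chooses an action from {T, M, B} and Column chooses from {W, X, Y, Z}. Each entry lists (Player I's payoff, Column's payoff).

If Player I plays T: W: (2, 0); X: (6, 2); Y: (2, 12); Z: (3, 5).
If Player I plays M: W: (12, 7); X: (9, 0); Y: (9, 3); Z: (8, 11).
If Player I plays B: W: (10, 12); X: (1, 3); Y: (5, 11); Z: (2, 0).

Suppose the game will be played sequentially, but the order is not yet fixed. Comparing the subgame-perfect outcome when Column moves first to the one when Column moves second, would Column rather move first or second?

second

If Player I leads: Column's best replies are T→Y, M→Z, B→W; Player I's induced payoffs 2, 8, 10; outcome (B, W), payoffs (10, 12).
If Column leads: Player I's best replies are W→M, X→M, Y→M, Z→M; Column's induced payoffs 7, 0, 3, 11; outcome (M, Z), payoffs (8, 11).
Column gets 11 moving first and 12 moving second, so Column prefers to move second.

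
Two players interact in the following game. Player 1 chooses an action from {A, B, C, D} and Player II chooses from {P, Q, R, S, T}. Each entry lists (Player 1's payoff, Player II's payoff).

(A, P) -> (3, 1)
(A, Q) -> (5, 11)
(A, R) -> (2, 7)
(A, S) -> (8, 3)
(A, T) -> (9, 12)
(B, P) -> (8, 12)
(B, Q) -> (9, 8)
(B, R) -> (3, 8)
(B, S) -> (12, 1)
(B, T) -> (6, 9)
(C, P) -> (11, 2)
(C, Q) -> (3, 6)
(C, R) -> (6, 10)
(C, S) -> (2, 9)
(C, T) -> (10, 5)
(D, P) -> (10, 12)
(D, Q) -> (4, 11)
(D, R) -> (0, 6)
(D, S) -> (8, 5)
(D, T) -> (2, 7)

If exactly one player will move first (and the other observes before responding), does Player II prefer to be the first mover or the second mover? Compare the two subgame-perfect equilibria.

If Player 1 leads: Player II's best replies are A→T, B→P, C→R, D→P; Player 1's induced payoffs 9, 8, 6, 10; outcome (D, P), payoffs (10, 12).
If Player II leads: Player 1's best replies are P→C, Q→B, R→C, S→B, T→C; Player II's induced payoffs 2, 8, 10, 1, 5; outcome (C, R), payoffs (6, 10).
Player II gets 10 moving first and 12 moving second, so Player II prefers to move second.

second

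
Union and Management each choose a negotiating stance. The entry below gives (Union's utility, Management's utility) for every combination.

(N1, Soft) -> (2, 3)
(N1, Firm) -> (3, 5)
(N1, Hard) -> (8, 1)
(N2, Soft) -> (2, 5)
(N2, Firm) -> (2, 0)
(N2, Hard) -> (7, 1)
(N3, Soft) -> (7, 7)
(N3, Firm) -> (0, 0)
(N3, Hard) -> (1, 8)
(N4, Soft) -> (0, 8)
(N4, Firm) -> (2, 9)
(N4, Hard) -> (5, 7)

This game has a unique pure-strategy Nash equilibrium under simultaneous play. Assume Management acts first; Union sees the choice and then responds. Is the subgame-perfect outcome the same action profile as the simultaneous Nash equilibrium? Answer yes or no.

no

Backward induction with Management moving first.
- Soft → Union plays N3 (best of 2, 2, 7, 0); Management gets 7.
- Firm → Union plays N1 (best of 3, 2, 0, 2); Management gets 5.
- Hard → Union plays N1 (best of 8, 7, 1, 5); Management gets 1.
Maximizing over 7, 5, 1, Management chooses Soft. Subgame-perfect outcome: (N3, Soft) with payoffs (7, 7).
Now find the simultaneous Nash equilibrium.
Union's best replies: Soft→N3; Firm→N1; Hard→N1.
Management's best replies: N1→Firm; N2→Soft; N3→Hard; N4→Firm.
The unique mutual best reply is (N1, Firm), giving (3, 5).
Sequential outcome (N3, Soft) differs from the Nash profile (N1, Firm).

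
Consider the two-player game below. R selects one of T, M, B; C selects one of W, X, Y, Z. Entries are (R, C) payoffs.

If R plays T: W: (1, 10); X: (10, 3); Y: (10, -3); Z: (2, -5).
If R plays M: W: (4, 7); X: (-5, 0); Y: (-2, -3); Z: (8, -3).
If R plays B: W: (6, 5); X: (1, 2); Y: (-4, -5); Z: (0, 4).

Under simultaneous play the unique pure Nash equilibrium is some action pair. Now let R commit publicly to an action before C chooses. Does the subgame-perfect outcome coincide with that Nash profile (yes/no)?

Backward induction with R moving first.
- T: BR = W, leader payoff 1.
- M: BR = W, leader payoff 4.
- B: BR = W, leader payoff 6.
R's induced payoffs are 1, 4, 6, so R commits to B. Subgame-perfect outcome: (B, W) with payoffs (6, 5).
Now find the simultaneous Nash equilibrium.
R's best replies: W→B; X→T; Y→T; Z→M.
C's best replies: T→W; M→W; B→W.
Only (B, W) has each player best-responding; Nash payoffs (6, 5).
Sequential outcome (B, W) coincides with the Nash profile (B, W).

yes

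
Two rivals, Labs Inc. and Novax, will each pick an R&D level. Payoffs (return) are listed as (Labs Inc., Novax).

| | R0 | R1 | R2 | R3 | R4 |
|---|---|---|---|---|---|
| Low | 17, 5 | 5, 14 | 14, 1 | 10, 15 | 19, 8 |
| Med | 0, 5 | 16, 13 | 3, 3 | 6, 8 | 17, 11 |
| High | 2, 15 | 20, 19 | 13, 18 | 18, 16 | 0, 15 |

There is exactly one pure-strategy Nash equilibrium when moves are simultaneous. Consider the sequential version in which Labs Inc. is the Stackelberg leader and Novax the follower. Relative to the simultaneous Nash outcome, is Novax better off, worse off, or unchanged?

Solve by backward induction (Labs Inc. leads).
- Low → Novax plays R3 (best of 5, 14, 1, 15, 8); Labs Inc. gets 10.
- Med → Novax plays R1 (best of 5, 13, 3, 8, 11); Labs Inc. gets 16.
- High → Novax plays R1 (best of 15, 19, 18, 16, 15); Labs Inc. gets 20.
Among 10, 16, 20, the best is 20 at High. Subgame-perfect outcome: (High, R1) with payoffs (20, 19).
For the simultaneous game, intersect best replies.
Labs Inc.'s best replies: R0→Low; R1→High; R2→Low; R3→High; R4→Low.
Novax's best replies: Low→R3; Med→R1; High→R1.
The unique mutual best reply is (High, R1), giving (20, 19).
Novax earns 19 sequentially versus 19 at the Nash outcome: unchanged.

unchanged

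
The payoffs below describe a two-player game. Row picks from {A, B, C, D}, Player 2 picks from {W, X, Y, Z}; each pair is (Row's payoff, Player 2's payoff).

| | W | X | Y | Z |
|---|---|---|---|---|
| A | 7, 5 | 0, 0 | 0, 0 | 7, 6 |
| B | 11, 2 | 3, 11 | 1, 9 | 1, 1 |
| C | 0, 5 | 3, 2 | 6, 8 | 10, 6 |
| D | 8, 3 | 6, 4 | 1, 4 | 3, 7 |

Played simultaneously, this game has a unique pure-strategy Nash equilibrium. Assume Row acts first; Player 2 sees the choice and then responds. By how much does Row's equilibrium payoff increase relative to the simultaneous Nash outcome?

Backward induction with Row moving first.
- A: BR = Z, leader payoff 7.
- B: BR = X, leader payoff 3.
- C: BR = Y, leader payoff 6.
- D: BR = Z, leader payoff 3.
Row's induced payoffs are 7, 3, 6, 3, so Row commits to A. Subgame-perfect outcome: (A, Z) with payoffs (7, 6).
Now find the simultaneous Nash equilibrium.
Row's best replies: W→B; X→D; Y→C; Z→C.
Player 2's best replies: A→Z; B→X; C→Y; D→Z.
Only (C, Y) has each player best-responding; Nash payoffs (6, 8).
Row's commitment gain: 7 − 6 = 1.

1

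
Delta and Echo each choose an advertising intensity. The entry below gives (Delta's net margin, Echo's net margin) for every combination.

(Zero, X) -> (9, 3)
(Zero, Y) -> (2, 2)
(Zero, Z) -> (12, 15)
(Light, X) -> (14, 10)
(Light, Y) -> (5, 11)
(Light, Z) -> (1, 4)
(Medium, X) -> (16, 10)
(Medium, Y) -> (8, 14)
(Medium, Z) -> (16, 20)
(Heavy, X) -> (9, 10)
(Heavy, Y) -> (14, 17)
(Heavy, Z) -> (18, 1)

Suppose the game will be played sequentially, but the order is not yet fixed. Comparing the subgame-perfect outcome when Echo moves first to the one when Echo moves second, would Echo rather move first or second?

If Delta leads: Echo's best replies are Zero→Z, Light→Y, Medium→Z, Heavy→Y; Delta's induced payoffs 12, 5, 16, 14; outcome (Medium, Z), payoffs (16, 20).
If Echo leads: Delta's best replies are X→Medium, Y→Heavy, Z→Heavy; Echo's induced payoffs 10, 17, 1; outcome (Heavy, Y), payoffs (14, 17).
Echo gets 17 moving first and 20 moving second, so Echo prefers to move second.

second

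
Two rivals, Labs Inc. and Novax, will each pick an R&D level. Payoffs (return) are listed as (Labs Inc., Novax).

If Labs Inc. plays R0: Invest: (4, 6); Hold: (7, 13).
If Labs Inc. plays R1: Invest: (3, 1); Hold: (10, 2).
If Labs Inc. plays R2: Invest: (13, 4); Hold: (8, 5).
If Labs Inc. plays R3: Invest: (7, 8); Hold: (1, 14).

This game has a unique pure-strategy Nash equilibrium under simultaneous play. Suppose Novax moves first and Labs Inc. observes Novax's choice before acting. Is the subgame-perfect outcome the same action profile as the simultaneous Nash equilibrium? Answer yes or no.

no

Solve by backward induction (Novax leads).
- Invest: BR = R2, leader payoff 4.
- Hold: BR = R1, leader payoff 2.
Novax's induced payoffs are 4, 2, so Novax commits to Invest. Subgame-perfect outcome: (R2, Invest) with payoffs (13, 4).
Under simultaneous play:
Labs Inc.'s best replies: Invest→R2; Hold→R1.
Novax's best replies: R0→Hold; R1→Hold; R2→Hold; R3→Hold.
Only (R1, Hold) has each player best-responding; Nash payoffs (10, 2).
Sequential outcome (R2, Invest) differs from the Nash profile (R1, Hold).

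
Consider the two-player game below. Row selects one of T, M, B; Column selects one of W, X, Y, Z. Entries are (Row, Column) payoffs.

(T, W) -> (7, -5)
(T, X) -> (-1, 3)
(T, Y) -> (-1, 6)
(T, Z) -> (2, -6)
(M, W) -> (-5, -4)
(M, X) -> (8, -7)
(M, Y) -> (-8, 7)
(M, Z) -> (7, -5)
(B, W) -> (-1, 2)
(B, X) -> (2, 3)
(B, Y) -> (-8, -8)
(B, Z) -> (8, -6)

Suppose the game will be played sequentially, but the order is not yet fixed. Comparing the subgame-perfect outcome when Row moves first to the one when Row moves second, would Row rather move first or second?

first

If Row leads: Column's best replies are T→Y, M→Y, B→X; Row's induced payoffs -1, -8, 2; outcome (B, X), payoffs (2, 3).
If Column leads: Row's best replies are W→T, X→M, Y→T, Z→B; Column's induced payoffs -5, -7, 6, -6; outcome (T, Y), payoffs (-1, 6).
Row gets 2 moving first and -1 moving second, so Row prefers to move first.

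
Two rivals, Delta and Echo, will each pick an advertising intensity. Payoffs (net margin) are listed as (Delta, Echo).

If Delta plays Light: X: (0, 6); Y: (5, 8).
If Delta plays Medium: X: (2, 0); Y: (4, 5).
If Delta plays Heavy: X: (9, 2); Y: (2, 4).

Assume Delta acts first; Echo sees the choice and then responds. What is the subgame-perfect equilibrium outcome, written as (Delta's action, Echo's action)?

(Light, Y)

Solve by backward induction (Delta leads).
- Light: Echo compares 6, 8 and picks Y; Delta would get 5.
- Medium: Echo compares 0, 5 and picks Y; Delta would get 4.
- Heavy: Echo compares 2, 4 and picks Y; Delta would get 2.
Among 5, 4, 2, the best is 5 at Light. Subgame-perfect outcome: (Light, Y) with payoffs (5, 8).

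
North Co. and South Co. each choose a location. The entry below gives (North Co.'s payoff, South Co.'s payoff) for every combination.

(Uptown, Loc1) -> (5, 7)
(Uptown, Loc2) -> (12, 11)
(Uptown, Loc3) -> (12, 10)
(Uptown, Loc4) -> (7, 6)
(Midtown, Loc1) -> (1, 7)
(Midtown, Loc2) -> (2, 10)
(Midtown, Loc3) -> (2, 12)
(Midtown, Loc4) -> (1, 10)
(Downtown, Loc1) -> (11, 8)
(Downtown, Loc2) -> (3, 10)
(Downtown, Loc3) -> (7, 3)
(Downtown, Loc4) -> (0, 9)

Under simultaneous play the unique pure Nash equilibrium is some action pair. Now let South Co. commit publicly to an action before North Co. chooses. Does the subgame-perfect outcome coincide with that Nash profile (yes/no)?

yes

North Co. best-responds to each possible South Co. move:
- Loc1 → North Co. plays Downtown (best of 5, 1, 11); South Co. gets 8.
- Loc2 → North Co. plays Uptown (best of 12, 2, 3); South Co. gets 11.
- Loc3 → North Co. plays Uptown (best of 12, 2, 7); South Co. gets 10.
- Loc4 → North Co. plays Uptown (best of 7, 1, 0); South Co. gets 6.
Among 8, 11, 10, 6, the best is 11 at Loc2. Subgame-perfect outcome: (Uptown, Loc2) with payoffs (12, 11).
Now find the simultaneous Nash equilibrium.
North Co.'s best replies: Loc1→Downtown; Loc2→Uptown; Loc3→Uptown; Loc4→Uptown.
South Co.'s best replies: Uptown→Loc2; Midtown→Loc3; Downtown→Loc2.
The unique mutual best reply is (Uptown, Loc2), giving (12, 11).
Sequential outcome (Uptown, Loc2) coincides with the Nash profile (Uptown, Loc2).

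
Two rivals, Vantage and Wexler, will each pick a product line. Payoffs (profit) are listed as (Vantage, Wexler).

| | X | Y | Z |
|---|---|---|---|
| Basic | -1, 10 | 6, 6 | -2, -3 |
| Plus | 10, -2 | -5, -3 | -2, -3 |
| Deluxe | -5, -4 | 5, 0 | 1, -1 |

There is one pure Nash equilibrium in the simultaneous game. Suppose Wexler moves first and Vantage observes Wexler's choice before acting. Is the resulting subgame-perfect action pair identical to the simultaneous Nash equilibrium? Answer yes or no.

no

Work backward from Vantage's decision.
- X: BR = Plus, leader payoff -2.
- Y: BR = Basic, leader payoff 6.
- Z: BR = Deluxe, leader payoff -1.
Among -2, 6, -1, the best is 6 at Y. Subgame-perfect outcome: (Basic, Y) with payoffs (6, 6).
Under simultaneous play:
Vantage's best replies: X→Plus; Y→Basic; Z→Deluxe.
Wexler's best replies: Basic→X; Plus→X; Deluxe→Y.
Only (Plus, X) has each player best-responding; Nash payoffs (10, -2).
Sequential outcome (Basic, Y) differs from the Nash profile (Plus, X).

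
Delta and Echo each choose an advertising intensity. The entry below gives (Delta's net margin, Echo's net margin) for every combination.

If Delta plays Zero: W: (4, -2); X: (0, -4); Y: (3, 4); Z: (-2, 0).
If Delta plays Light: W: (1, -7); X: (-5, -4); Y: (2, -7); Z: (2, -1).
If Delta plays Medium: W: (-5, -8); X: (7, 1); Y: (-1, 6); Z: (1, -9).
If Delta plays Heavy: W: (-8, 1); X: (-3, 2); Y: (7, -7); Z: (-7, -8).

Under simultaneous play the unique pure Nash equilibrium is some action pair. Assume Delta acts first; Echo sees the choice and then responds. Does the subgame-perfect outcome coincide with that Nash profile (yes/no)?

no

Work backward from Echo's decision.
- Zero: Echo compares -2, -4, 4, 0 and picks Y; Delta would get 3.
- Light: Echo compares -7, -4, -7, -1 and picks Z; Delta would get 2.
- Medium: Echo compares -8, 1, 6, -9 and picks Y; Delta would get -1.
- Heavy: Echo compares 1, 2, -7, -8 and picks X; Delta would get -3.
Delta's induced payoffs are 3, 2, -1, -3, so Delta commits to Zero. Subgame-perfect outcome: (Zero, Y) with payoffs (3, 4).
Now find the simultaneous Nash equilibrium.
Delta's best replies: W→Zero; X→Medium; Y→Heavy; Z→Light.
Echo's best replies: Zero→Y; Light→Z; Medium→Y; Heavy→X.
Only (Light, Z) has each player best-responding; Nash payoffs (2, -1).
Sequential outcome (Zero, Y) differs from the Nash profile (Light, Z).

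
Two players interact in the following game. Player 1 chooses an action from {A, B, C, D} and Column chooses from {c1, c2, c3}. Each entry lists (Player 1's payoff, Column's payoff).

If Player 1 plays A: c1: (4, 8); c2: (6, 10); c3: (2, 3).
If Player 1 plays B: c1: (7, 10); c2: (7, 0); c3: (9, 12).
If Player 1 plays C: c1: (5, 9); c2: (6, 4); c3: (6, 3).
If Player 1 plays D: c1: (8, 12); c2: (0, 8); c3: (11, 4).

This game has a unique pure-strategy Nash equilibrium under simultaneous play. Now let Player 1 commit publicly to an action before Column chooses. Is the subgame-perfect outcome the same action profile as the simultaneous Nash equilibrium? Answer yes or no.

Backward induction with Player 1 moving first.
- A: Column compares 8, 10, 3 and picks c2; Player 1 would get 6.
- B: Column compares 10, 0, 12 and picks c3; Player 1 would get 9.
- C: Column compares 9, 4, 3 and picks c1; Player 1 would get 5.
- D: Column compares 12, 8, 4 and picks c1; Player 1 would get 8.
Maximizing over 6, 9, 5, 8, Player 1 chooses B. Subgame-perfect outcome: (B, c3) with payoffs (9, 12).
Now find the simultaneous Nash equilibrium.
Player 1's best replies: c1→D; c2→B; c3→D.
Column's best replies: A→c2; B→c3; C→c1; D→c1.
The unique mutual best reply is (D, c1), giving (8, 12).
Sequential outcome (B, c3) differs from the Nash profile (D, c1).

no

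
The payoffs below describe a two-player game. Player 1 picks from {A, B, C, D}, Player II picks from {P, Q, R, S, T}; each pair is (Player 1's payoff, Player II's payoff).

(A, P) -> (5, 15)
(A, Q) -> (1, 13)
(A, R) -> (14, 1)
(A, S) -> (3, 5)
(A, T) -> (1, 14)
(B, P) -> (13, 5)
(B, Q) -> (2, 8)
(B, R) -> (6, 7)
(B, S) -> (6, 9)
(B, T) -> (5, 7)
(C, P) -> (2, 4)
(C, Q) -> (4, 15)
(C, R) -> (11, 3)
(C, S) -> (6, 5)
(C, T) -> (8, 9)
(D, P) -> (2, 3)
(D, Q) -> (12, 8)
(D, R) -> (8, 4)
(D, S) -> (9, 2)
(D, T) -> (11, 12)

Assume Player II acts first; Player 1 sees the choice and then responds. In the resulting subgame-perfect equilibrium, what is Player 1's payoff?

Backward induction with Player II moving first.
- P: BR = B, leader payoff 5.
- Q: BR = D, leader payoff 8.
- R: BR = A, leader payoff 1.
- S: BR = D, leader payoff 2.
- T: BR = D, leader payoff 12.
Player II's induced payoffs are 5, 8, 1, 2, 12, so Player II commits to T. Subgame-perfect outcome: (D, T) with payoffs (11, 12).

11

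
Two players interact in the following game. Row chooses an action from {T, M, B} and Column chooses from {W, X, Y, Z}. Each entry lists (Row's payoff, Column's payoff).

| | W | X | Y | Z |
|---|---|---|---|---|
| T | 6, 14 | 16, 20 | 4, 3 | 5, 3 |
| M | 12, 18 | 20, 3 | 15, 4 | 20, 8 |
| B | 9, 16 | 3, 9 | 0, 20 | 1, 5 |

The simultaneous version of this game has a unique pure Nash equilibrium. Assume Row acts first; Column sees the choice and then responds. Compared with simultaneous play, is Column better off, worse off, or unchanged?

Backward induction with Row moving first.
- T: Column compares 14, 20, 3, 3 and picks X; Row would get 16.
- M: Column compares 18, 3, 4, 8 and picks W; Row would get 12.
- B: Column compares 16, 9, 20, 5 and picks Y; Row would get 0.
Maximizing over 16, 12, 0, Row chooses T. Subgame-perfect outcome: (T, X) with payoffs (16, 20).
Under simultaneous play:
Row's best replies: W→M; X→M; Y→M; Z→M.
Column's best replies: T→X; M→W; B→Y.
The unique mutual best reply is (M, W), giving (12, 18).
Column earns 20 sequentially versus 18 at the Nash outcome: better off.

better off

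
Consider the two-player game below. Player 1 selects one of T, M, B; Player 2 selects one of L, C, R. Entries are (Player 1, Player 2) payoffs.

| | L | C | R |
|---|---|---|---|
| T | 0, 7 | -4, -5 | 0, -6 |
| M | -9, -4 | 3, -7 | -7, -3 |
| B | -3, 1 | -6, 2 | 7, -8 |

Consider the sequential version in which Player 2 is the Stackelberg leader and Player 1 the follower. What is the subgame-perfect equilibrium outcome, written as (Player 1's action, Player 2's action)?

(T, L)

Backward induction with Player 2 moving first.
- L: Player 1 compares 0, -9, -3 and picks T; Player 2 would get 7.
- C: Player 1 compares -4, 3, -6 and picks M; Player 2 would get -7.
- R: Player 1 compares 0, -7, 7 and picks B; Player 2 would get -8.
Maximizing over 7, -7, -8, Player 2 chooses L. Subgame-perfect outcome: (T, L) with payoffs (0, 7).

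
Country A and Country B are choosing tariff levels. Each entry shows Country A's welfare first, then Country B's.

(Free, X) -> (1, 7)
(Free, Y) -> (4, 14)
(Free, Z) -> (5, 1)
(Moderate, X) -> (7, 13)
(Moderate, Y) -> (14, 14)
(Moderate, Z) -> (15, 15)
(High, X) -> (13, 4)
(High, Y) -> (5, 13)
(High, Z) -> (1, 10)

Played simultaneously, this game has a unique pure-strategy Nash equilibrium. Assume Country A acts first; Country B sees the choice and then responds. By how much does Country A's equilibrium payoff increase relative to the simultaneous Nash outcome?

0

Work backward from Country B's decision.
- Free: Country B compares 7, 14, 1 and picks Y; Country A would get 4.
- Moderate: Country B compares 13, 14, 15 and picks Z; Country A would get 15.
- High: Country B compares 4, 13, 10 and picks Y; Country A would get 5.
Maximizing over 4, 15, 5, Country A chooses Moderate. Subgame-perfect outcome: (Moderate, Z) with payoffs (15, 15).
Now find the simultaneous Nash equilibrium.
Country A's best replies: X→High; Y→Moderate; Z→Moderate.
Country B's best replies: Free→Y; Moderate→Z; High→Y.
The unique mutual best reply is (Moderate, Z), giving (15, 15).
Country A's commitment gain: 15 − 15 = 0.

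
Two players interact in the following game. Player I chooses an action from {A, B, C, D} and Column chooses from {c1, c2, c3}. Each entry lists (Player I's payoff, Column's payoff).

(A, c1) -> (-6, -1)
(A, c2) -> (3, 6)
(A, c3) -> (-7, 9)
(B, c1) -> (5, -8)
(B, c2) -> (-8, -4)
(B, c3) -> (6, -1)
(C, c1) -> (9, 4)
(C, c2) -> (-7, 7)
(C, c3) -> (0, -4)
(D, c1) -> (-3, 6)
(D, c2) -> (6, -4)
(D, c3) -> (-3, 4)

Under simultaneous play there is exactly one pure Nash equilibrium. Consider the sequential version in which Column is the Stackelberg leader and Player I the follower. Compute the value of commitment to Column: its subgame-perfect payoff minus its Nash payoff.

Backward induction with Column moving first.
- c1 → Player I plays C (best of -6, 5, 9, -3); Column gets 4.
- c2 → Player I plays D (best of 3, -8, -7, 6); Column gets -4.
- c3 → Player I plays B (best of -7, 6, 0, -3); Column gets -1.
Column's induced payoffs are 4, -4, -1, so Column commits to c1. Subgame-perfect outcome: (C, c1) with payoffs (9, 4).
For the simultaneous game, intersect best replies.
Player I's best replies: c1→C; c2→D; c3→B.
Column's best replies: A→c3; B→c3; C→c2; D→c1.
Only (B, c3) has each player best-responding; Nash payoffs (6, -1).
Column's commitment gain: 4 − -1 = 5.

5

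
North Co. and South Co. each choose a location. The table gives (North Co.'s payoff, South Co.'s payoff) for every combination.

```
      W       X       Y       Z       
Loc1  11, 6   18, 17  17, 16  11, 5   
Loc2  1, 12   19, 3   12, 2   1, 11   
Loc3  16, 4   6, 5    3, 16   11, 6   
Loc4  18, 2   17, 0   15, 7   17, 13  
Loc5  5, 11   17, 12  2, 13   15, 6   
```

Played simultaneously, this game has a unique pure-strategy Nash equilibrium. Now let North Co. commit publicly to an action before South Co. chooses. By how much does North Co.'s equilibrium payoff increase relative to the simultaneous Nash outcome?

1

Solve by backward induction (North Co. leads).
- Loc1: South Co. compares 6, 17, 16, 5 and picks X; North Co. would get 18.
- Loc2: South Co. compares 12, 3, 2, 11 and picks W; North Co. would get 1.
- Loc3: South Co. compares 4, 5, 16, 6 and picks Y; North Co. would get 3.
- Loc4: South Co. compares 2, 0, 7, 13 and picks Z; North Co. would get 17.
- Loc5: South Co. compares 11, 12, 13, 6 and picks Y; North Co. would get 2.
Maximizing over 18, 1, 3, 17, 2, North Co. chooses Loc1. Subgame-perfect outcome: (Loc1, X) with payoffs (18, 17).
Under simultaneous play:
North Co.'s best replies: W→Loc4; X→Loc2; Y→Loc1; Z→Loc4.
South Co.'s best replies: Loc1→X; Loc2→W; Loc3→Y; Loc4→Z; Loc5→Y.
Only (Loc4, Z) has each player best-responding; Nash payoffs (17, 13).
North Co.'s commitment gain: 18 − 17 = 1.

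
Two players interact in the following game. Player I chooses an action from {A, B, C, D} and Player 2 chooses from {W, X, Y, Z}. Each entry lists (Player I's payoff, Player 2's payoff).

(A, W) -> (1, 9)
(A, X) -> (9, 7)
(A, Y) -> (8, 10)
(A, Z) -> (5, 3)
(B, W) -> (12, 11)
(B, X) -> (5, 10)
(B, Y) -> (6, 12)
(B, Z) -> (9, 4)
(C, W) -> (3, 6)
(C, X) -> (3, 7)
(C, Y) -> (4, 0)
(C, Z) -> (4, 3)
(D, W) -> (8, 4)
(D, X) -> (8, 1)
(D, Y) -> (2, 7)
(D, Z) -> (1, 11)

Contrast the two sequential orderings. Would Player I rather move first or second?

second

If Player I leads: Player 2's best replies are A→Y, B→Y, C→X, D→Z; Player I's induced payoffs 8, 6, 3, 1; outcome (A, Y), payoffs (8, 10).
If Player 2 leads: Player I's best replies are W→B, X→A, Y→A, Z→B; Player 2's induced payoffs 11, 7, 10, 4; outcome (B, W), payoffs (12, 11).
Player I gets 8 moving first and 12 moving second, so Player I prefers to move second.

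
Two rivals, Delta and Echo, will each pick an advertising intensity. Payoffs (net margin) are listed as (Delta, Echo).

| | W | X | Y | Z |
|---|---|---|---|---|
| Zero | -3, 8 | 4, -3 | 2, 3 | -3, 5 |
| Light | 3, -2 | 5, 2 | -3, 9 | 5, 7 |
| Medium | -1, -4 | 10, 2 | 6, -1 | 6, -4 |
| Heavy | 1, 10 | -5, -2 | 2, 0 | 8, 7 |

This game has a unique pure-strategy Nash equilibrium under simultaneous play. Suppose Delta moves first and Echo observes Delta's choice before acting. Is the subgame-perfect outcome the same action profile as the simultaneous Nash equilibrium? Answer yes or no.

yes

Echo best-responds to each possible Delta move:
- Zero: BR = W, leader payoff -3.
- Light: BR = Y, leader payoff -3.
- Medium: BR = X, leader payoff 10.
- Heavy: BR = W, leader payoff 1.
Maximizing over -3, -3, 10, 1, Delta chooses Medium. Subgame-perfect outcome: (Medium, X) with payoffs (10, 2).
For the simultaneous game, intersect best replies.
Delta's best replies: W→Light; X→Medium; Y→Medium; Z→Heavy.
Echo's best replies: Zero→W; Light→Y; Medium→X; Heavy→W.
The unique mutual best reply is (Medium, X), giving (10, 2).
Sequential outcome (Medium, X) coincides with the Nash profile (Medium, X).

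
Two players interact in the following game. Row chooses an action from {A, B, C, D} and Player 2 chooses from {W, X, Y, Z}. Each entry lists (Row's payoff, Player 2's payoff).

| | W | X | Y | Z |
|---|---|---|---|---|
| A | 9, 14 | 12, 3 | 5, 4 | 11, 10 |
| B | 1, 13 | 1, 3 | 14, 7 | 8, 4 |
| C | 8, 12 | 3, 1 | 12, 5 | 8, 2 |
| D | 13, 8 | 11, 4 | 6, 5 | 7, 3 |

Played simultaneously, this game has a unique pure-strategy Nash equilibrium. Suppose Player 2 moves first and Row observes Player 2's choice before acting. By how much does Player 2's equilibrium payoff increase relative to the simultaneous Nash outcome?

2

Backward induction with Player 2 moving first.
- W: BR = D, leader payoff 8.
- X: BR = A, leader payoff 3.
- Y: BR = B, leader payoff 7.
- Z: BR = A, leader payoff 10.
Maximizing over 8, 3, 7, 10, Player 2 chooses Z. Subgame-perfect outcome: (A, Z) with payoffs (11, 10).
Under simultaneous play:
Row's best replies: W→D; X→A; Y→B; Z→A.
Player 2's best replies: A→W; B→W; C→W; D→W.
The unique mutual best reply is (D, W), giving (13, 8).
Player 2's commitment gain: 10 − 8 = 2.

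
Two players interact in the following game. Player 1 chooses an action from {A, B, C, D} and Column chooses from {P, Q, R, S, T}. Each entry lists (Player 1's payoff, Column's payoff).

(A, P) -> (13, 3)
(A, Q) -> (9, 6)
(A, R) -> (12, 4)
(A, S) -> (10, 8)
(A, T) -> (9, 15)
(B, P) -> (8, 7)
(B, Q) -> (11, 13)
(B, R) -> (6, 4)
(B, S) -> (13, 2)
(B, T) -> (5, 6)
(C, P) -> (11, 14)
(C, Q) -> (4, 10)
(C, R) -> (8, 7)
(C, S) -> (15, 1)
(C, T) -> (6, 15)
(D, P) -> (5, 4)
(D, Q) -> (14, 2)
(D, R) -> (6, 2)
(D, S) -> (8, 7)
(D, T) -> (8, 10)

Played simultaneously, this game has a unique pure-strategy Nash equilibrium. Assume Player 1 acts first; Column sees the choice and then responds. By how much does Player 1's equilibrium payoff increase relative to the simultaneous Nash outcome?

Work backward from Column's decision.
- A: Column compares 3, 6, 4, 8, 15 and picks T; Player 1 would get 9.
- B: Column compares 7, 13, 4, 2, 6 and picks Q; Player 1 would get 11.
- C: Column compares 14, 10, 7, 1, 15 and picks T; Player 1 would get 6.
- D: Column compares 4, 2, 2, 7, 10 and picks T; Player 1 would get 8.
Among 9, 11, 6, 8, the best is 11 at B. Subgame-perfect outcome: (B, Q) with payoffs (11, 13).
Under simultaneous play:
Player 1's best replies: P→A; Q→D; R→A; S→C; T→A.
Column's best replies: A→T; B→Q; C→T; D→T.
Only (A, T) has each player best-responding; Nash payoffs (9, 15).
Player 1's commitment gain: 11 − 9 = 2.

2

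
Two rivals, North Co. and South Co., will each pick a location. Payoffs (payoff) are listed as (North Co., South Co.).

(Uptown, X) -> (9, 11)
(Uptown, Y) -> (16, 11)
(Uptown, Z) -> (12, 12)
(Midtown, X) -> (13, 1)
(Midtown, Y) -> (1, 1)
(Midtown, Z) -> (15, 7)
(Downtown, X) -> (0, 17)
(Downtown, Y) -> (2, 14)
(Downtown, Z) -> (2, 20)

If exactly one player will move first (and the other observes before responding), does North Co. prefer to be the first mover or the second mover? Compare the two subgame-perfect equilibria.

If North Co. leads: South Co.'s best replies are Uptown→Z, Midtown→Z, Downtown→Z; North Co.'s induced payoffs 12, 15, 2; outcome (Midtown, Z), payoffs (15, 7).
If South Co. leads: North Co.'s best replies are X→Midtown, Y→Uptown, Z→Midtown; South Co.'s induced payoffs 1, 11, 7; outcome (Uptown, Y), payoffs (16, 11).
North Co. gets 15 moving first and 16 moving second, so North Co. prefers to move second.

second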